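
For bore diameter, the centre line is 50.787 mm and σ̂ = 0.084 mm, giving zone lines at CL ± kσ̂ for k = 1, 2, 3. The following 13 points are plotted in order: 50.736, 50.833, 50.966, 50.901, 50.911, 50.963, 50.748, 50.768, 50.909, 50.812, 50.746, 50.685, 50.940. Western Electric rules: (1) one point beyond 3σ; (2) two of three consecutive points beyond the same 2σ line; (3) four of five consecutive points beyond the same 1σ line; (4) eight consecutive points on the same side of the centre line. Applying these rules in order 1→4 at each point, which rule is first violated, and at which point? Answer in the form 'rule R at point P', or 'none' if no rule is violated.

rule 3 at point 6

Zone of each point (C = within 1σ̂, B = 1σ̂–2σ̂, A = 2σ̂–3σ̂, * = beyond 3σ̂; sign = side of CL): 1:-C, 2:+C, 3:+A, 4:+B, 5:+B, 6:+A, 7:-C, 8:-C, 9:+B, 10:+C, 11:-C, 12:-B, 13:+B
Rule 3 (four of five consecutive points beyond the same 1σ limit) is satisfied at point 6.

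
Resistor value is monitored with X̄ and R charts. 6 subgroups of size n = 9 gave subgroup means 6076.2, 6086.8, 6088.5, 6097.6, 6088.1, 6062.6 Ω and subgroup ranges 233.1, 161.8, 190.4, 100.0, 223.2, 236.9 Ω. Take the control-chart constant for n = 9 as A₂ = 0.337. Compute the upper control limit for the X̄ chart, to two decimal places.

6147.63

X̄̄ = (6076.2 + 6086.8 + 6088.5 + 6097.6 + 6088.1 + 6062.6) / 6 = 36499.8000 / 6 = 6083.3000
R̄ = (233.1 + 161.8 + 190.4 + 100.0 + 223.2 + 236.9) / 6 = 1145.4000 / 6 = 190.9000
UCL = X̄̄ + A₂·R̄ = 6083.3000 + 0.337 × 190.9000 = 6147.6333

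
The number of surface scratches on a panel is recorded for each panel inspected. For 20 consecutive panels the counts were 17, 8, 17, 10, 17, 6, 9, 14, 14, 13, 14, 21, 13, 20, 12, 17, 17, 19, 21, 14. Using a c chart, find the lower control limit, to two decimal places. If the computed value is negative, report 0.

c̄ = (17 + 8 + 17 + 10 + 17 + 6 + 9 + 14 + 14 + 13 + 14 + 21 + 13 + 20 + 12 + 17 + 17 + 19 + 21 + 14) / 20 = 293 / 20 = 14.6500
LCL = c̄ − 3√c̄ = 14.6500 − 3 × 3.8275 = 3.1674

3.17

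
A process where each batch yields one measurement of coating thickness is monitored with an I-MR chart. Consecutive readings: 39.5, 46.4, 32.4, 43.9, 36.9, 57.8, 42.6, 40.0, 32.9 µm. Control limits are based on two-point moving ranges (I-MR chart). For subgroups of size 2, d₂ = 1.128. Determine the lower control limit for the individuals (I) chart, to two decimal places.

13.05

X̄ = (39.5 + 46.4 + 32.4 + 43.9 + 36.9 + 57.8 + 42.6 + 40.0 + 32.9) / 9 = 41.3778
Moving ranges: 6.9, 14.0, 11.5, 7.0, 20.9, 15.2, 2.6, 7.1; M̄R̄ = 85.2000 / 8 = 10.6500
LCL = X̄ − 3·M̄R̄/d₂ = 41.3778 − 3 × 10.6500 / 1.128 = 13.0533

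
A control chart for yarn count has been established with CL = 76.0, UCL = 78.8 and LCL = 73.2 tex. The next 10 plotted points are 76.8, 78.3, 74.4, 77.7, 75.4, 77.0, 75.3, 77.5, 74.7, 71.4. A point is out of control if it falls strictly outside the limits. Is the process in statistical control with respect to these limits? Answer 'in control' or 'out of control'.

Compare each point to [73.2, 78.8]: sample 10 = 71.4 < LCL.

out of control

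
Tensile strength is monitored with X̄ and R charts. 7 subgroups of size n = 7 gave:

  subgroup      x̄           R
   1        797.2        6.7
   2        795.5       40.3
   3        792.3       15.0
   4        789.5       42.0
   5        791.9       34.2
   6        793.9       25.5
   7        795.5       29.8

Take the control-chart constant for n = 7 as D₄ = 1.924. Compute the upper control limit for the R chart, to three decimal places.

R̄ = (6.7 + 40.3 + 15.0 + 42.0 + 34.2 + 25.5 + 29.8) / 7 = 193.5000 / 7 = 27.6429
UCL_R = D₄·R̄ = 1.924 × 27.6429 = 53.1849

53.185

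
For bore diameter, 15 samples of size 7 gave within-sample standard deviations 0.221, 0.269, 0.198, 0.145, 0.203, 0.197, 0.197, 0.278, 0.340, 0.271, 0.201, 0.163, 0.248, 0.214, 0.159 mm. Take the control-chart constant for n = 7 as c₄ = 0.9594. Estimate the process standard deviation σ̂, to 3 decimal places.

0.230

s̄ = (0.221 + 0.269 + 0.198 + 0.145 + 0.203 + 0.197 + 0.197 + 0.278 + 0.340 + 0.271 + 0.201 + 0.163 + 0.248 + 0.214 + 0.159) / 15 = 0.2203
σ̂ = s̄ / c₄ = 0.2203 / 0.9594 = 0.2296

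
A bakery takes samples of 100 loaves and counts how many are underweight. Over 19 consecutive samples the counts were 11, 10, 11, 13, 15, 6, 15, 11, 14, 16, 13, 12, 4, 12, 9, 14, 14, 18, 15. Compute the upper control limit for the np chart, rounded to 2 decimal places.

22.10

p̄ = Σdᵢ / (k·n) = 233 / (19 × 100) = 0.12263
UCL = np̄ + 3·√(np̄(1−p̄)) = 12.2632 + 3 × √(12.2632×0.87737) = 12.2632 + 3 × 3.2801 = 22.1036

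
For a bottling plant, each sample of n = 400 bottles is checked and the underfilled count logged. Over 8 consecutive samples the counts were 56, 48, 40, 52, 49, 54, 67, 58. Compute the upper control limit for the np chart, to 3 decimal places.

p̄ = Σdᵢ / (k·n) = 424 / (8 × 400) = 0.13250
UCL = np̄ + 3·√(np̄(1−p̄)) = 53.0000 + 3 × √(53.0000×0.86750) = 53.0000 + 3 × 6.7807 = 73.3420

73.342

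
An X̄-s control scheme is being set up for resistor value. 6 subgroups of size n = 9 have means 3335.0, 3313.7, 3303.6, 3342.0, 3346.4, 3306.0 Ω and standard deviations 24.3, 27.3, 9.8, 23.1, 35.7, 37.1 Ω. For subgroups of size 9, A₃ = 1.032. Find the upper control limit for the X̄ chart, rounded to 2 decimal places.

X̄̄ = (3335.0 + 3313.7 + 3303.6 + 3342.0 + 3346.4 + 3306.0) / 6 = 3324.4500
s̄ = (24.3 + 27.3 + 9.8 + 23.1 + 35.7 + 37.1) / 6 = 26.2167
UCL = X̄̄ + A₃·s̄ = 3324.4500 + 1.032 × 26.2167 = 3351.5056

3351.51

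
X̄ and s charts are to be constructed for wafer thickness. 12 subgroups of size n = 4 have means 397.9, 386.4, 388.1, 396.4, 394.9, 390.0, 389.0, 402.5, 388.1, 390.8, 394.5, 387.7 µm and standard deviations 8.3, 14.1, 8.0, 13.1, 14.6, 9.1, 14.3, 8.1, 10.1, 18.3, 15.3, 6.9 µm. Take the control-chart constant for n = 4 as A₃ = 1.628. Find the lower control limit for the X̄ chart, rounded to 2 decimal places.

373.17

X̄̄ = (397.9 + 386.4 + 388.1 + 396.4 + 394.9 + 390.0 + 389.0 + 402.5 + 388.1 + 390.8 + 394.5 + 387.7) / 12 = 392.1917
s̄ = (8.3 + 14.1 + 8.0 + 13.1 + 14.6 + 9.1 + 14.3 + 8.1 + 10.1 + 18.3 + 15.3 + 6.9) / 12 = 11.6833
LCL = X̄̄ − A₃·s̄ = 392.1917 − 1.628 × 11.6833 = 373.1712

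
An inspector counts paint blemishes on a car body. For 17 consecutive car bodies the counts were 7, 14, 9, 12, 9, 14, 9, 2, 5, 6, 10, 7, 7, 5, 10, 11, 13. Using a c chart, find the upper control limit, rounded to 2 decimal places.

c̄ = (7 + 14 + 9 + 12 + 9 + 14 + 9 + 2 + 5 + 6 + 10 + 7 + 7 + 5 + 10 + 11 + 13) / 17 = 150 / 17 = 8.8235
UCL = c̄ + 3√c̄ = 8.8235 + 3 × √8.8235 = 8.8235 + 3 × 2.9704 = 17.7349

17.73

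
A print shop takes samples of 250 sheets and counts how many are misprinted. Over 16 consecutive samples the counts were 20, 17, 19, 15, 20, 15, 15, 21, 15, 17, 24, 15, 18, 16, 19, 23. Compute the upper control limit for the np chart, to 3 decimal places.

30.343

p̄ = Σdᵢ / (k·n) = 289 / (16 × 250) = 0.07225
UCL = np̄ + 3·√(np̄(1−p̄)) = 18.0625 + 3 × √(18.0625×0.92775) = 18.0625 + 3 × 4.0936 = 30.3433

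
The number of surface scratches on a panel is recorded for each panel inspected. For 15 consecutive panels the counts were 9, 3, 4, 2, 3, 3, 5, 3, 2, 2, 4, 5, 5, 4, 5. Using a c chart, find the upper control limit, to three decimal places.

9.883

c̄ = (9 + 3 + 4 + 2 + 3 + 3 + 5 + 3 + 2 + 2 + 4 + 5 + 5 + 4 + 5) / 15 = 59 / 15 = 3.9333
UCL = c̄ + 3√c̄ = 3.9333 + 3 × √3.9333 = 3.9333 + 3 × 1.9833 = 9.8831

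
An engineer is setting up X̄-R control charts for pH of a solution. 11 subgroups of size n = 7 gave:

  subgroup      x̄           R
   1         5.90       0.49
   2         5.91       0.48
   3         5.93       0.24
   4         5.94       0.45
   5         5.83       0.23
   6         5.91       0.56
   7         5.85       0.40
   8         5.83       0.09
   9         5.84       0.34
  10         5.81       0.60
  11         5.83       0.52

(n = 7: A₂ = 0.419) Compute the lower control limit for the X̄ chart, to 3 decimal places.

5.703

X̄̄ = (5.90 + 5.91 + 5.93 + 5.94 + 5.83 + 5.91 + 5.85 + 5.83 + 5.84 + 5.81 + 5.83) / 11 = 64.5800 / 11 = 5.8709
R̄ = (0.49 + 0.48 + 0.24 + 0.45 + 0.23 + 0.56 + 0.40 + 0.09 + 0.34 + 0.60 + 0.52) / 11 = 4.4000 / 11 = 0.4000
LCL = X̄̄ − A₂·R̄ = 5.8709 − 0.419 × 0.4000 = 5.7033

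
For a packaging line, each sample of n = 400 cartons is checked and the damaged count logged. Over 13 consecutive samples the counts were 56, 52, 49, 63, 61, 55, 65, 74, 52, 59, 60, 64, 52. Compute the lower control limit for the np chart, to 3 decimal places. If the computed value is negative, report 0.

p̄ = Σdᵢ / (k·n) = 762 / (13 × 400) = 0.14654
LCL = np̄ − 3·√(np̄(1−p̄)) = 58.6154 − 3 × 7.0729 = 37.3967

37.397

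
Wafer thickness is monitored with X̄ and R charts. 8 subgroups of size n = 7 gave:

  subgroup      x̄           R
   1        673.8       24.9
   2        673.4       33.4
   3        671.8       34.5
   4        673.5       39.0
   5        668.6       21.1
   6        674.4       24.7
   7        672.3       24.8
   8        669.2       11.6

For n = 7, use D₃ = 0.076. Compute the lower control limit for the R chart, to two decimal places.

2.03

R̄ = (24.9 + 33.4 + 34.5 + 39.0 + 21.1 + 24.7 + 24.8 + 11.6) / 8 = 214.0000 / 8 = 26.7500
LCL_R = D₃·R̄ = 0.076 × 26.7500 = 2.0330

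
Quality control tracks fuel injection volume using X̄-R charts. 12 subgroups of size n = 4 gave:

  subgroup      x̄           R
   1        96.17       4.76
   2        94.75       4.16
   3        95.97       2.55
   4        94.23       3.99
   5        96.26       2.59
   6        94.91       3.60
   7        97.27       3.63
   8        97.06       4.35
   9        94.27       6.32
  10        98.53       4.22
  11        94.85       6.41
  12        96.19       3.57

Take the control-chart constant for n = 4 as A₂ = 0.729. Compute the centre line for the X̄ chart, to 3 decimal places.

95.872

X̄̄ = (96.17 + 94.75 + 95.97 + 94.23 + 96.26 + 94.91 + 97.27 + 97.06 + 94.27 + 98.53 + 94.85 + 96.19) / 12 = 1150.4600 / 12 = 95.8717
CL = X̄̄ = 95.8717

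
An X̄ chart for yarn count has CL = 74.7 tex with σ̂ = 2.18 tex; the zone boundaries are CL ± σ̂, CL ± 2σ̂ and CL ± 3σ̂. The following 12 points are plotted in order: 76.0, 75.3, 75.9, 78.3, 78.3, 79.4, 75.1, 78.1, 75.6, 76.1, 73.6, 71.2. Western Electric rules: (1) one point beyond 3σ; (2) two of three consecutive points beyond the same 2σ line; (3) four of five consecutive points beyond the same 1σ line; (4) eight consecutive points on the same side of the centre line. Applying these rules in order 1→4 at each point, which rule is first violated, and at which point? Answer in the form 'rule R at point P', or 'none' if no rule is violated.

Zone of each point (C = within 1σ̂, B = 1σ̂–2σ̂, A = 2σ̂–3σ̂, * = beyond 3σ̂; sign = side of CL): 1:+C, 2:+C, 3:+C, 4:+B, 5:+B, 6:+A, 7:+C, 8:+B, 9:+C, 10:+C, 11:-C, 12:-B
Rule 3 (four of five consecutive points beyond the same 1σ limit) is satisfied at point 8.

rule 3 at point 8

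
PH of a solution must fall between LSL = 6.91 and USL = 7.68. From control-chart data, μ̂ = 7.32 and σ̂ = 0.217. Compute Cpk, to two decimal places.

Cpu = (USL − μ̂) / (3σ̂) = (7.68 − 7.32) / (3 × 0.217) = 0.5530; Cpl = (μ̂ − LSL) / (3σ̂) = (7.32 − 6.91) / (3 × 0.217) = 0.6298; Cpk = min(Cpu, Cpl) = 0.5530

0.55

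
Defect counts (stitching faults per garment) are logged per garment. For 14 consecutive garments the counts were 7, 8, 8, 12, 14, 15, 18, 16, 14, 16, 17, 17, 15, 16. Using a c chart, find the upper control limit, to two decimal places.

c̄ = (7 + 8 + 8 + 12 + 14 + 15 + 18 + 16 + 14 + 16 + 17 + 17 + 15 + 16) / 14 = 193 / 14 = 13.7857
UCL = c̄ + 3√c̄ = 13.7857 + 3 × √13.7857 = 13.7857 + 3 × 3.7129 = 24.9244

24.92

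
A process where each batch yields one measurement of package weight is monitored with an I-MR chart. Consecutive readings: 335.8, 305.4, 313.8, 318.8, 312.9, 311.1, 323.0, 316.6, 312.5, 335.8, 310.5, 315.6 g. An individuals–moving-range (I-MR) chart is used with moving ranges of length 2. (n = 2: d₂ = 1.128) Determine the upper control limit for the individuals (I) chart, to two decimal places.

X̄ = (335.8 + 305.4 + 313.8 + 318.8 + 312.9 + 311.1 + 323.0 + 316.6 + 312.5 + 335.8 + 310.5 + 315.6) / 12 = 317.6500
Moving ranges: 30.4, 8.4, 5.0, 5.9, 1.8, 11.9, 6.4, 4.1, 23.3, 25.3, 5.1; M̄R̄ = 127.6000 / 11 = 11.6000
UCL = X̄ + 3·M̄R̄/d₂ = 317.6500 + 3 × 11.6000 / 1.128 = 348.5011

348.50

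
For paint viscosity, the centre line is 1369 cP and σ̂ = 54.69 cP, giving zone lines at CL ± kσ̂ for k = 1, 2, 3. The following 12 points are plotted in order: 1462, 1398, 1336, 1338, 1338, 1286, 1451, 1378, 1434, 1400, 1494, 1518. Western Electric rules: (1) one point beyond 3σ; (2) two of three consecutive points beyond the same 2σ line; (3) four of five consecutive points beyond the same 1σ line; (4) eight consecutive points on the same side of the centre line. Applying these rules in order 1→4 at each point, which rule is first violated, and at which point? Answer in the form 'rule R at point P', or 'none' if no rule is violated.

rule 2 at point 12

Zone of each point (C = within 1σ̂, B = 1σ̂–2σ̂, A = 2σ̂–3σ̂, * = beyond 3σ̂; sign = side of CL): 1:+B, 2:+C, 3:-C, 4:-C, 5:-C, 6:-B, 7:+B, 8:+C, 9:+B, 10:+C, 11:+A, 12:+A
Rule 2 (two of three consecutive points beyond the same 2σ limit) is satisfied at point 12.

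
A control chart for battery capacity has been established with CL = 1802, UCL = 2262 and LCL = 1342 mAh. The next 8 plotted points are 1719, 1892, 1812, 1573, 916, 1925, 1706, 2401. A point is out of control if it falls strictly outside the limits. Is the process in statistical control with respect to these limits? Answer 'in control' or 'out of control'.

Compare each point to [1342, 2262]: sample 5 = 916 < LCL; sample 8 = 2401 > UCL.

out of control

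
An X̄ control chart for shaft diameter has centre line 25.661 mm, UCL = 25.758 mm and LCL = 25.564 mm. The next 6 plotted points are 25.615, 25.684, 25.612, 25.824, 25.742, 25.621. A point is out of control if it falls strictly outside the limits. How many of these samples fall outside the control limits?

Compare each point to [25.564, 25.758]: sample 4 = 25.824 > UCL.

1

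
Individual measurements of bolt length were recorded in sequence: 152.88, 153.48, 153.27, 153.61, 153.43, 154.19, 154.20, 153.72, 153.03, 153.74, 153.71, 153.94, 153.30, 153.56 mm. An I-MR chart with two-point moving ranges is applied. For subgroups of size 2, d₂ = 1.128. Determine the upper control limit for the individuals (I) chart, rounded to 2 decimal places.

X̄ = (152.88 + 153.48 + 153.27 + 153.61 + 153.43 + 154.19 + 154.20 + 153.72 + 153.03 + 153.74 + 153.71 + 153.94 + 153.30 + 153.56) / 14 = 153.5757
Moving ranges: 0.60, 0.21, 0.34, 0.18, 0.76, 0.01, 0.48, 0.69, 0.71, 0.03, 0.23, 0.64, 0.26; M̄R̄ = 5.1400 / 13 = 0.3954
UCL = X̄ + 3·M̄R̄/d₂ = 153.5757 + 3 × 0.3954 / 1.128 = 154.6273

154.63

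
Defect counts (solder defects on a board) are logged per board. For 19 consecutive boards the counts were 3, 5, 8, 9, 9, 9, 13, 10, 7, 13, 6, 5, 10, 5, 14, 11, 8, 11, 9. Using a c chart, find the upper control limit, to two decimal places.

c̄ = (3 + 5 + 8 + 9 + 9 + 9 + 13 + 10 + 7 + 13 + 6 + 5 + 10 + 5 + 14 + 11 + 8 + 11 + 9) / 19 = 165 / 19 = 8.6842
UCL = c̄ + 3√c̄ = 8.6842 + 3 × √8.6842 = 8.6842 + 3 × 2.9469 = 17.5249

17.52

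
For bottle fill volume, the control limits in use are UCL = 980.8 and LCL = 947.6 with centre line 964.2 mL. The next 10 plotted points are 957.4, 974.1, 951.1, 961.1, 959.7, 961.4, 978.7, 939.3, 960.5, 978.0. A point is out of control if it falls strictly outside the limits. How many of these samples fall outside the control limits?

Compare each point to [947.6, 980.8]: sample 8 = 939.3 < LCL.

1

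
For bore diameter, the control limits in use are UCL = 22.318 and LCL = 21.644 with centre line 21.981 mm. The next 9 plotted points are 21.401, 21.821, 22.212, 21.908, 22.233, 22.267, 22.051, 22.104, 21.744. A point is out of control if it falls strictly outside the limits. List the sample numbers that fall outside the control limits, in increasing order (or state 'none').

1

Compare each point to [21.644, 22.318]: sample 1 = 21.401 < LCL.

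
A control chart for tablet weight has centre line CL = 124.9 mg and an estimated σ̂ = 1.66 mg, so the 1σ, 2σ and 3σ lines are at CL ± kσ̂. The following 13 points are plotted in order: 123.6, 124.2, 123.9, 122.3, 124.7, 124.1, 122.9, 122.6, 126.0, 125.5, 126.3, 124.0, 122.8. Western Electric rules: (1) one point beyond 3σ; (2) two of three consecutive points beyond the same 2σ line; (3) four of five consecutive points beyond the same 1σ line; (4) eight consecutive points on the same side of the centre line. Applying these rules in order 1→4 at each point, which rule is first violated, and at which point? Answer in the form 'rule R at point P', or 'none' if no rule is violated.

rule 4 at point 8

Zone of each point (C = within 1σ̂, B = 1σ̂–2σ̂, A = 2σ̂–3σ̂, * = beyond 3σ̂; sign = side of CL): 1:-C, 2:-C, 3:-C, 4:-B, 5:-C, 6:-C, 7:-B, 8:-B, 9:+C, 10:+C, 11:+C, 12:-C, 13:-B
Rule 4 (eight consecutive points on the same side of the centre line) is satisfied at point 8.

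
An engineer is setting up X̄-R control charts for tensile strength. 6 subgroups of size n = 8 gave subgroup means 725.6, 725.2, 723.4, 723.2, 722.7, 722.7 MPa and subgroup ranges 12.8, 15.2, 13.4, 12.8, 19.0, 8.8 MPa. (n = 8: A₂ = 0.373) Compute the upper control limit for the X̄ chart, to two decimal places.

X̄̄ = (725.6 + 725.2 + 723.4 + 723.2 + 722.7 + 722.7) / 6 = 4342.8000 / 6 = 723.8000
R̄ = (12.8 + 15.2 + 13.4 + 12.8 + 19.0 + 8.8) / 6 = 82.0000 / 6 = 13.6667
UCL = X̄̄ + A₂·R̄ = 723.8000 + 0.373 × 13.6667 = 728.8977

728.90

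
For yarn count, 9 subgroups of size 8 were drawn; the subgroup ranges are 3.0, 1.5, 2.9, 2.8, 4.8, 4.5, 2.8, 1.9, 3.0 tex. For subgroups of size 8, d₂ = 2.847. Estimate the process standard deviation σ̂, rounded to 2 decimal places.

1.06

R̄ = (3.0 + 1.5 + 2.9 + 2.8 + 4.8 + 4.5 + 2.8 + 1.9 + 3.0) / 9 = 3.0222
σ̂ = R̄ / d₂ = 3.0222 / 2.847 = 1.0615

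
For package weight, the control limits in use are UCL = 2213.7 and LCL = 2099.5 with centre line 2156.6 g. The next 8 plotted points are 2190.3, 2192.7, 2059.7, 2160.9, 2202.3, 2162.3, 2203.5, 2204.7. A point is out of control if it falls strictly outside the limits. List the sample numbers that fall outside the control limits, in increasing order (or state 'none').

Compare each point to [2099.5, 2213.7]: sample 3 = 2059.7 < LCL.

3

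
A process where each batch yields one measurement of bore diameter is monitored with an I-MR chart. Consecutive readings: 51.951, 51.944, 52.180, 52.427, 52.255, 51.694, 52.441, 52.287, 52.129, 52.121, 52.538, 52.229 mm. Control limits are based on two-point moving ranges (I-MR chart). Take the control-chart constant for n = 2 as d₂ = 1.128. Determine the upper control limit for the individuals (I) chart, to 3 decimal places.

52.912

X̄ = (51.951 + 51.944 + 52.180 + 52.427 + 52.255 + 51.694 + 52.441 + 52.287 + 52.129 + 52.121 + 52.538 + 52.229) / 12 = 52.1830
Moving ranges: 0.007, 0.236, 0.247, 0.172, 0.561, 0.747, 0.154, 0.158, 0.008, 0.417, 0.309; M̄R̄ = 3.0160 / 11 = 0.2742
UCL = X̄ + 3·M̄R̄/d₂ = 52.1830 + 3 × 0.2742 / 1.128 = 52.9122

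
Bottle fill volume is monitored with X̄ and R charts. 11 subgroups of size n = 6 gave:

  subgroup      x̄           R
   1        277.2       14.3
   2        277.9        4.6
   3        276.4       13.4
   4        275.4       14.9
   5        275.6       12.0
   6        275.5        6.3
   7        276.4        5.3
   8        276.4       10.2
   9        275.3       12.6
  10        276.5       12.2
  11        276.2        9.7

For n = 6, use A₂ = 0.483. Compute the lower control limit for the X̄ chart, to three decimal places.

X̄̄ = (277.2 + 277.9 + 276.4 + 275.4 + 275.6 + 275.5 + 276.4 + 276.4 + 275.3 + 276.5 + 276.2) / 11 = 3038.8000 / 11 = 276.2545
R̄ = (14.3 + 4.6 + 13.4 + 14.9 + 12.0 + 6.3 + 5.3 + 10.2 + 12.6 + 12.2 + 9.7) / 11 = 115.5000 / 11 = 10.5000
LCL = X̄̄ − A₂·R̄ = 276.2545 − 0.483 × 10.5000 = 271.1830

271.183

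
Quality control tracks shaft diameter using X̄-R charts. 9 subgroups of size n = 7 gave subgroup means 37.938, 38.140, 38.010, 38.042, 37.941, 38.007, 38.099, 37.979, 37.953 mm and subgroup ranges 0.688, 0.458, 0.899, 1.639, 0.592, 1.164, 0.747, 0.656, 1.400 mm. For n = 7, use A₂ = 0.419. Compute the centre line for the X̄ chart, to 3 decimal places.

38.012

X̄̄ = (37.938 + 38.140 + 38.010 + 38.042 + 37.941 + 38.007 + 38.099 + 37.979 + 37.953) / 9 = 342.1090 / 9 = 38.0121
CL = X̄̄ = 38.0121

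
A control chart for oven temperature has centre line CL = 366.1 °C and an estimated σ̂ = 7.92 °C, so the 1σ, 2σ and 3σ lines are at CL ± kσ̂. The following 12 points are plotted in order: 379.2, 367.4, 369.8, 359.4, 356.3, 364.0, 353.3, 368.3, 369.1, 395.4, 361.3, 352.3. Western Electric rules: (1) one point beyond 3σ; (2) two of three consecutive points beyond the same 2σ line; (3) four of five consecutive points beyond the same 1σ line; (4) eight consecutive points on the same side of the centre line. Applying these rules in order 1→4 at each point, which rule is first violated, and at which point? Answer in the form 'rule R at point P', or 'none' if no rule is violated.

rule 1 at point 10

Zone of each point (C = within 1σ̂, B = 1σ̂–2σ̂, A = 2σ̂–3σ̂, * = beyond 3σ̂; sign = side of CL): 1:+B, 2:+C, 3:+C, 4:-C, 5:-B, 6:-C, 7:-B, 8:+C, 9:+C, 10:+*, 11:-C, 12:-B
Rule 1 (one point beyond the 3σ limits) is satisfied at point 10.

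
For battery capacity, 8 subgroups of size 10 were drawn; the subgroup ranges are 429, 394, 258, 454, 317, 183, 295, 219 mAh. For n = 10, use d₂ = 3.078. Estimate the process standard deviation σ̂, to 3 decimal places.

R̄ = (429 + 394 + 258 + 454 + 317 + 183 + 295 + 219) / 8 = 318.6250
σ̂ = R̄ / d₂ = 318.6250 / 3.078 = 103.5169

103.517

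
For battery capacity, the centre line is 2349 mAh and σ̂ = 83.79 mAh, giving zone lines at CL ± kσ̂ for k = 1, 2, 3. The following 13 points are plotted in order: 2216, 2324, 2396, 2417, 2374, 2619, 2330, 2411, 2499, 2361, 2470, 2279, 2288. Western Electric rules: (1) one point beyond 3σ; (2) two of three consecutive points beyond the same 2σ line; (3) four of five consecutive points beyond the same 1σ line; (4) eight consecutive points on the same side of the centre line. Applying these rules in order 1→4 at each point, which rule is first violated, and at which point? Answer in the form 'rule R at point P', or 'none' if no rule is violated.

rule 1 at point 6

Zone of each point (C = within 1σ̂, B = 1σ̂–2σ̂, A = 2σ̂–3σ̂, * = beyond 3σ̂; sign = side of CL): 1:-B, 2:-C, 3:+C, 4:+C, 5:+C, 6:+*, 7:-C, 8:+C, 9:+B, 10:+C, 11:+B, 12:-C, 13:-C
Rule 1 (one point beyond the 3σ limits) is satisfied at point 6.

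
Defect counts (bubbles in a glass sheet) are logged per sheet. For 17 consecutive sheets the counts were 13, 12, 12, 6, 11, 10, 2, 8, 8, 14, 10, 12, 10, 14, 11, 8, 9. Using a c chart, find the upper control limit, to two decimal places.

c̄ = (13 + 12 + 12 + 6 + 11 + 10 + 2 + 8 + 8 + 14 + 10 + 12 + 10 + 14 + 11 + 8 + 9) / 17 = 170 / 17 = 10.0000
UCL = c̄ + 3√c̄ = 10.0000 + 3 × √10.0000 = 10.0000 + 3 × 3.1623 = 19.4868

19.49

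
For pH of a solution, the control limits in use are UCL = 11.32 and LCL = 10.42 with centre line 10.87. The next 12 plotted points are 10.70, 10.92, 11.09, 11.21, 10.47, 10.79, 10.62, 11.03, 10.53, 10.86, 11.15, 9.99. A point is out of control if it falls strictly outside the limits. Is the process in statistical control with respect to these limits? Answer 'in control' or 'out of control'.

Compare each point to [10.42, 11.32]: sample 12 = 9.99 < LCL.

out of control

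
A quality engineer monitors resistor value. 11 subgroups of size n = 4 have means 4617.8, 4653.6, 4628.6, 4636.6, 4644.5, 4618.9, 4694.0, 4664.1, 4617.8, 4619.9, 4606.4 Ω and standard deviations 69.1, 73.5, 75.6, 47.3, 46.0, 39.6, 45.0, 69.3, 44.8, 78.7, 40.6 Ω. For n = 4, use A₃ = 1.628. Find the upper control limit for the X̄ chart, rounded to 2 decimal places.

X̄̄ = (4617.8 + 4653.6 + 4628.6 + 4636.6 + 4644.5 + 4618.9 + 4694.0 + 4664.1 + 4617.8 + 4619.9 + 4606.4) / 11 = 4636.5636
s̄ = (69.1 + 73.5 + 75.6 + 47.3 + 46.0 + 39.6 + 45.0 + 69.3 + 44.8 + 78.7 + 40.6) / 11 = 57.2273
UCL = X̄̄ + A₃·s̄ = 4636.5636 + 1.628 × 57.2273 = 4729.7296

4729.73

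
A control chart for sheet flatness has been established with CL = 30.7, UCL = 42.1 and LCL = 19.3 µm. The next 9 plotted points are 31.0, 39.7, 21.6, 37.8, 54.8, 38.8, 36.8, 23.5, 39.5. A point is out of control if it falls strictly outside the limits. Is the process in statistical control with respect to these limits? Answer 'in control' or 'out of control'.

Compare each point to [19.3, 42.1]: sample 5 = 54.8 > UCL.

out of control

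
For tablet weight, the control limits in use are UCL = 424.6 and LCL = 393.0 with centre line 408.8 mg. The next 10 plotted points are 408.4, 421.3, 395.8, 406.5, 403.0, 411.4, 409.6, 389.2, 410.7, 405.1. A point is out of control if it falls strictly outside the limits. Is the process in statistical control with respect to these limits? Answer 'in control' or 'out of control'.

Compare each point to [393.0, 424.6]: sample 8 = 389.2 < LCL.

out of control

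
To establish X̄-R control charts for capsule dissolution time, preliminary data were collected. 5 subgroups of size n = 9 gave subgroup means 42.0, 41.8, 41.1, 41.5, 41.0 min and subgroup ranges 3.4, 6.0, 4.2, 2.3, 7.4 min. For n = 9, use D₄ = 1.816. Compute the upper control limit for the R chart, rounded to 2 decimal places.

8.46

R̄ = (3.4 + 6.0 + 4.2 + 2.3 + 7.4) / 5 = 23.3000 / 5 = 4.6600
UCL_R = D₄·R̄ = 1.816 × 4.6600 = 8.4626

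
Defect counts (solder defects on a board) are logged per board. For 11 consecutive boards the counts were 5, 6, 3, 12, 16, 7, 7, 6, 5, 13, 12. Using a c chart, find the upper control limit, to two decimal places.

c̄ = (5 + 6 + 3 + 12 + 16 + 7 + 7 + 6 + 5 + 13 + 12) / 11 = 92 / 11 = 8.3636
UCL = c̄ + 3√c̄ = 8.3636 + 3 × √8.3636 = 8.3636 + 3 × 2.8920 = 17.0396

17.04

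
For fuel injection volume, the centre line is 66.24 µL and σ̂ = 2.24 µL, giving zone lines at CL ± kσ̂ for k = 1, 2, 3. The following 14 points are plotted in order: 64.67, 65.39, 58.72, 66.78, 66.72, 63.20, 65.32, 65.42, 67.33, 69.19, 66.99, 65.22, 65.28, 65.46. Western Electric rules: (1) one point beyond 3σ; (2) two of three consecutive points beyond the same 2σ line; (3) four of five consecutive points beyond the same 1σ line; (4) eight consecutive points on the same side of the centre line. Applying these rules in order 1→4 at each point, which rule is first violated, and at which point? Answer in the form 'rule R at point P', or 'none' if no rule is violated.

Zone of each point (C = within 1σ̂, B = 1σ̂–2σ̂, A = 2σ̂–3σ̂, * = beyond 3σ̂; sign = side of CL): 1:-C, 2:-C, 3:-*, 4:+C, 5:+C, 6:-B, 7:-C, 8:-C, 9:+C, 10:+B, 11:+C, 12:-C, 13:-C, 14:-C
Rule 1 (one point beyond the 3σ limits) is satisfied at point 3.

rule 1 at point 3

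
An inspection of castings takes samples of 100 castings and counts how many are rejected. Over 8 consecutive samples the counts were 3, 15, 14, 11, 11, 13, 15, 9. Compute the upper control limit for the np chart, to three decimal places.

20.900

p̄ = Σdᵢ / (k·n) = 91 / (8 × 100) = 0.11375
UCL = np̄ + 3·√(np̄(1−p̄)) = 11.3750 + 3 × √(11.3750×0.88625) = 11.3750 + 3 × 3.1751 = 20.9002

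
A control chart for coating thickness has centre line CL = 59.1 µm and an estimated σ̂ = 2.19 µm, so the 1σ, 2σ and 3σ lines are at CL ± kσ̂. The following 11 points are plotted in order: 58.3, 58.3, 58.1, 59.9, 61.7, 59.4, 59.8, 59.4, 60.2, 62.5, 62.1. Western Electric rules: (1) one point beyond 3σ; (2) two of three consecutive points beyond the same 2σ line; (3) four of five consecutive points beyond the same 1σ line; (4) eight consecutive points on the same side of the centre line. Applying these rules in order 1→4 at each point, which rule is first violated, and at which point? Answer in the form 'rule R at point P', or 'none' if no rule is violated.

Zone of each point (C = within 1σ̂, B = 1σ̂–2σ̂, A = 2σ̂–3σ̂, * = beyond 3σ̂; sign = side of CL): 1:-C, 2:-C, 3:-C, 4:+C, 5:+B, 6:+C, 7:+C, 8:+C, 9:+C, 10:+B, 11:+B
Rule 4 (eight consecutive points on the same side of the centre line) is satisfied at point 11.

rule 4 at point 11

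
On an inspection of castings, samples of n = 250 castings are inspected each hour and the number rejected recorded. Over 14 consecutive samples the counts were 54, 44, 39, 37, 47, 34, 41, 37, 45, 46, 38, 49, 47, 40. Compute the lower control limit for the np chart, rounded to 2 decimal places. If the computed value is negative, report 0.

24.86

p̄ = Σdᵢ / (k·n) = 598 / (14 × 250) = 0.17086
LCL = np̄ − 3·√(np̄(1−p̄)) = 42.7143 − 3 × 5.9512 = 24.8608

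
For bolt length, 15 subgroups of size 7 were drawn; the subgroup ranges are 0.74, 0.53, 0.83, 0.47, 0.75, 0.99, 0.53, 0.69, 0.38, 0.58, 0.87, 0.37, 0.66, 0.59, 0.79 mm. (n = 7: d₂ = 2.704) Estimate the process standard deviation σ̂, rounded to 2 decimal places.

R̄ = (0.74 + 0.53 + 0.83 + 0.47 + 0.75 + 0.99 + 0.53 + 0.69 + 0.38 + 0.58 + 0.87 + 0.37 + 0.66 + 0.59 + 0.79) / 15 = 0.6513
σ̂ = R̄ / d₂ = 0.6513 / 2.704 = 0.2409

0.24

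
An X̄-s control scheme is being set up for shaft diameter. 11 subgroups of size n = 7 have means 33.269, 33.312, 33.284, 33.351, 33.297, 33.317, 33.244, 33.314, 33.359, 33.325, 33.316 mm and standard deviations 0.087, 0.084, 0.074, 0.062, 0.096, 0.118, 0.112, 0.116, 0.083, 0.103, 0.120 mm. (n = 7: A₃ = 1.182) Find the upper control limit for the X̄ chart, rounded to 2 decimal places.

X̄̄ = (33.269 + 33.312 + 33.284 + 33.351 + 33.297 + 33.317 + 33.244 + 33.314 + 33.359 + 33.325 + 33.316) / 11 = 33.3080
s̄ = (0.087 + 0.084 + 0.074 + 0.062 + 0.096 + 0.118 + 0.112 + 0.116 + 0.083 + 0.103 + 0.120) / 11 = 0.0959
UCL = X̄̄ + A₃·s̄ = 33.3080 + 1.182 × 0.0959 = 33.4214

33.42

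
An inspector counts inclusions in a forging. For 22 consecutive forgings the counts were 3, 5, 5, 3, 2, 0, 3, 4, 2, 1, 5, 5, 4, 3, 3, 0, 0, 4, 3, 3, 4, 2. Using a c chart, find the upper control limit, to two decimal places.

c̄ = (3 + 5 + 5 + 3 + 2 + 0 + 3 + 4 + 2 + 1 + 5 + 5 + 4 + 3 + 3 + 0 + 0 + 4 + 3 + 3 + 4 + 2) / 22 = 64 / 22 = 2.9091
UCL = c̄ + 3√c̄ = 2.9091 + 3 × √2.9091 = 2.9091 + 3 × 1.7056 = 8.0259

8.03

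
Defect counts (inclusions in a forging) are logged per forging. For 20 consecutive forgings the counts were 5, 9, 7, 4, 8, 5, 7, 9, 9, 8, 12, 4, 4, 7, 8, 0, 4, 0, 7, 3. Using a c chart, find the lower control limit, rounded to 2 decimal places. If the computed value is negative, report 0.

0.00

c̄ = (5 + 9 + 7 + 4 + 8 + 5 + 7 + 9 + 9 + 8 + 12 + 4 + 4 + 7 + 8 + 0 + 4 + 0 + 7 + 3) / 20 = 120 / 20 = 6.0000
LCL = c̄ − 3√c̄ = 6.0000 − 3 × 2.4495 = -1.3485 → 0 (cannot be negative)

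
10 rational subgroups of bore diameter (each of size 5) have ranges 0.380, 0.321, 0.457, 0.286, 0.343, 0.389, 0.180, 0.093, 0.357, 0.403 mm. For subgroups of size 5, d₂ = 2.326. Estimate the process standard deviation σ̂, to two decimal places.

0.14

R̄ = (0.380 + 0.321 + 0.457 + 0.286 + 0.343 + 0.389 + 0.180 + 0.093 + 0.357 + 0.403) / 10 = 0.3209
σ̂ = R̄ / d₂ = 0.3209 / 2.326 = 0.1380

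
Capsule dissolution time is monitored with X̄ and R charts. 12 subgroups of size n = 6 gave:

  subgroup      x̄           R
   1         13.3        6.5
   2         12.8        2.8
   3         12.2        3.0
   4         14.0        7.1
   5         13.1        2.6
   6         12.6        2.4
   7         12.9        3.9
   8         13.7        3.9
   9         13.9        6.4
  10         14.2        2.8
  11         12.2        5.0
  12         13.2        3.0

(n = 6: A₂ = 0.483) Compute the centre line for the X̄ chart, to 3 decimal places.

13.175

X̄̄ = (13.3 + 12.8 + 12.2 + 14.0 + 13.1 + 12.6 + 12.9 + 13.7 + 13.9 + 14.2 + 12.2 + 13.2) / 12 = 158.1000 / 12 = 13.1750
CL = X̄̄ = 13.1750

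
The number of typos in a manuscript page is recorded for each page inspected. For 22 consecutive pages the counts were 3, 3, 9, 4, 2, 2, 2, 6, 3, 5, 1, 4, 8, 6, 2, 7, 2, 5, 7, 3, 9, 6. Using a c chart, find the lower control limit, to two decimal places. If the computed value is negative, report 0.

c̄ = (3 + 3 + 9 + 4 + 2 + 2 + 2 + 6 + 3 + 5 + 1 + 4 + 8 + 6 + 2 + 7 + 2 + 5 + 7 + 3 + 9 + 6) / 22 = 99 / 22 = 4.5000
LCL = c̄ − 3√c̄ = 4.5000 − 3 × 2.1213 = -1.8640 → 0 (cannot be negative)

0.00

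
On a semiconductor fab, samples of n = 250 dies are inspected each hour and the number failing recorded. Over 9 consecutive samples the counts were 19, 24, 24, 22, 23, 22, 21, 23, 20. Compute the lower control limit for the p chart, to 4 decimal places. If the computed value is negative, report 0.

p̄ = Σdᵢ / (k·n) = 198 / (9 × 250) = 0.08800
LCL = p̄ − 3·√(p̄(1−p̄)/n) = 0.08800 − 3 × 0.01792 = 0.03425

0.0342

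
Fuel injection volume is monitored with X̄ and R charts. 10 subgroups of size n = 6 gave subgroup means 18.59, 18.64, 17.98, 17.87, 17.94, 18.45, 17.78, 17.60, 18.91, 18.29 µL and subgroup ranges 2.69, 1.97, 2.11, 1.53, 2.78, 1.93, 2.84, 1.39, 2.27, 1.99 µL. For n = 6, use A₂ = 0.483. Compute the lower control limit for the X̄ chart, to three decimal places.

17.167

X̄̄ = (18.59 + 18.64 + 17.98 + 17.87 + 17.94 + 18.45 + 17.78 + 17.60 + 18.91 + 18.29) / 10 = 182.0500 / 10 = 18.2050
R̄ = (2.69 + 1.97 + 2.11 + 1.53 + 2.78 + 1.93 + 2.84 + 1.39 + 2.27 + 1.99) / 10 = 21.5000 / 10 = 2.1500
LCL = X̄̄ − A₂·R̄ = 18.2050 − 0.483 × 2.1500 = 17.1666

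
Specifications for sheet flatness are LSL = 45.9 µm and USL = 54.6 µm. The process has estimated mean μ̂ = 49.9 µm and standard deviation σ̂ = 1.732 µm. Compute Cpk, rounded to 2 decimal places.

0.77

Cpu = (USL − μ̂) / (3σ̂) = (54.6 − 49.9) / (3 × 1.732) = 0.9045; Cpl = (μ̂ − LSL) / (3σ̂) = (49.9 − 45.9) / (3 × 1.732) = 0.7698; Cpk = min(Cpu, Cpl) = 0.7698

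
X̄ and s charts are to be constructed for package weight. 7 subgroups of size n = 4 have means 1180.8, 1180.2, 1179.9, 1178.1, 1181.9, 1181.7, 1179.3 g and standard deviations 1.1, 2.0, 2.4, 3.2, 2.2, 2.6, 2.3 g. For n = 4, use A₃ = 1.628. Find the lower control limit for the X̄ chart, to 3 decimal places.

X̄̄ = (1180.8 + 1180.2 + 1179.9 + 1178.1 + 1181.9 + 1181.7 + 1179.3) / 7 = 1180.2714
s̄ = (1.1 + 2.0 + 2.4 + 3.2 + 2.2 + 2.6 + 2.3) / 7 = 2.2571
LCL = X̄̄ − A₃·s̄ = 1180.2714 − 1.628 × 2.2571 = 1176.5968

1176.597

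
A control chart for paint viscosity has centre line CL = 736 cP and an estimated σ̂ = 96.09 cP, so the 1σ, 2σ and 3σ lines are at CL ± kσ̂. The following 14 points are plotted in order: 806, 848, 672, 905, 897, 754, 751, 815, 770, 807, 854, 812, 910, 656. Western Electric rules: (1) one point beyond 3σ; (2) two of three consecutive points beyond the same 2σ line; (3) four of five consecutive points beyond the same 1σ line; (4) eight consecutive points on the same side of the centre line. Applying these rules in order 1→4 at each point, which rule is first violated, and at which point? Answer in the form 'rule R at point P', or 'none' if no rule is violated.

Zone of each point (C = within 1σ̂, B = 1σ̂–2σ̂, A = 2σ̂–3σ̂, * = beyond 3σ̂; sign = side of CL): 1:+C, 2:+B, 3:-C, 4:+B, 5:+B, 6:+C, 7:+C, 8:+C, 9:+C, 10:+C, 11:+B, 12:+C, 13:+B, 14:-C
Rule 4 (eight consecutive points on the same side of the centre line) is satisfied at point 11.

rule 4 at point 11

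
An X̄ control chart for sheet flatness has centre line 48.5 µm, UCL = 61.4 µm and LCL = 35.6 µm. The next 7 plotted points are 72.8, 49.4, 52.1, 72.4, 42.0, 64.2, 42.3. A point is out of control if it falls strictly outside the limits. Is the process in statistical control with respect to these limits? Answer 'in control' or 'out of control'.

Compare each point to [35.6, 61.4]: sample 1 = 72.8 > UCL; sample 4 = 72.4 > UCL; sample 6 = 64.2 > UCL.

out of control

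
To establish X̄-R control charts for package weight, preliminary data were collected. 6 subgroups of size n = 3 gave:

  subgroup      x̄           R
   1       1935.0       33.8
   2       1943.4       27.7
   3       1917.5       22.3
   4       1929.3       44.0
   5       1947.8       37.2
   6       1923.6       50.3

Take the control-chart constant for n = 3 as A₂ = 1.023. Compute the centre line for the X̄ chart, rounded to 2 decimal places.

1932.77

X̄̄ = (1935.0 + 1943.4 + 1917.5 + 1929.3 + 1947.8 + 1923.6) / 6 = 11596.6000 / 6 = 1932.7667
CL = X̄̄ = 1932.7667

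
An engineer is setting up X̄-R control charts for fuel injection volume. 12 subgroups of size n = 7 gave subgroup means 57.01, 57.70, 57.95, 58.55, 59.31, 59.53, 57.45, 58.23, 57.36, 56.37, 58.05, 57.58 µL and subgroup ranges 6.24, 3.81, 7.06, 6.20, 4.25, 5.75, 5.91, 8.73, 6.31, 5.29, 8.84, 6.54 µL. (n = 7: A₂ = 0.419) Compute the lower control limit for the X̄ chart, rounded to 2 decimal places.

55.31

X̄̄ = (57.01 + 57.70 + 57.95 + 58.55 + 59.31 + 59.53 + 57.45 + 58.23 + 57.36 + 56.37 + 58.05 + 57.58) / 12 = 695.0900 / 12 = 57.9242
R̄ = (6.24 + 3.81 + 7.06 + 6.20 + 4.25 + 5.75 + 5.91 + 8.73 + 6.31 + 5.29 + 8.84 + 6.54) / 12 = 74.9300 / 12 = 6.2442
LCL = X̄̄ − A₂·R̄ = 57.9242 − 0.419 × 6.2442 = 55.3079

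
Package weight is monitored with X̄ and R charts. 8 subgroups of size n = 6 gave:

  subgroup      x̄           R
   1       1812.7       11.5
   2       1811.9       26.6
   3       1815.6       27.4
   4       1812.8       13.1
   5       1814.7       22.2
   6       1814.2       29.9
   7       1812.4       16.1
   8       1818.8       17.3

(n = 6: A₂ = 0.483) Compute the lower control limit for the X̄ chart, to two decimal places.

1804.23

X̄̄ = (1812.7 + 1811.9 + 1815.6 + 1812.8 + 1814.7 + 1814.2 + 1812.4 + 1818.8) / 8 = 14513.1000 / 8 = 1814.1375
R̄ = (11.5 + 26.6 + 27.4 + 13.1 + 22.2 + 29.9 + 16.1 + 17.3) / 8 = 164.1000 / 8 = 20.5125
LCL = X̄̄ − A₂·R̄ = 1814.1375 − 0.483 × 20.5125 = 1804.2300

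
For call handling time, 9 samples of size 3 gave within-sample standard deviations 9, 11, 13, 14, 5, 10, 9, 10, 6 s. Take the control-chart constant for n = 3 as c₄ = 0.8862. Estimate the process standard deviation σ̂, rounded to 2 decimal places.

s̄ = (9 + 11 + 13 + 14 + 5 + 10 + 9 + 10 + 6) / 9 = 9.6667
σ̂ = s̄ / c₄ = 9.6667 / 0.8862 = 10.9080

10.91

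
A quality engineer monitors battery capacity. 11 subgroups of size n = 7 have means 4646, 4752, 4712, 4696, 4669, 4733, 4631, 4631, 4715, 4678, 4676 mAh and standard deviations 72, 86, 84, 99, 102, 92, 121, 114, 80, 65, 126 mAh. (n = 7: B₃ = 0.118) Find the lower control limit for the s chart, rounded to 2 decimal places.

11.17

s̄ = (72 + 86 + 84 + 99 + 102 + 92 + 121 + 114 + 80 + 65 + 126) / 11 = 94.6364
LCL_s = B₃·s̄ = 0.118 × 94.6364 = 11.1671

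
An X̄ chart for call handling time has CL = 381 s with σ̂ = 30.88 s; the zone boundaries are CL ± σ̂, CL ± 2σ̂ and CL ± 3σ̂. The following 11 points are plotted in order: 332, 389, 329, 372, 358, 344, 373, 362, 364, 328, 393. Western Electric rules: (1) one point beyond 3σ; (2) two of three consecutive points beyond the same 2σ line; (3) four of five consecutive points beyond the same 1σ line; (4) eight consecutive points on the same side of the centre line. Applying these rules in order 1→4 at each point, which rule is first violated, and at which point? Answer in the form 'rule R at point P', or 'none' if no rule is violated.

rule 4 at point 10

Zone of each point (C = within 1σ̂, B = 1σ̂–2σ̂, A = 2σ̂–3σ̂, * = beyond 3σ̂; sign = side of CL): 1:-B, 2:+C, 3:-B, 4:-C, 5:-C, 6:-B, 7:-C, 8:-C, 9:-C, 10:-B, 11:+C
Rule 4 (eight consecutive points on the same side of the centre line) is satisfied at point 10.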